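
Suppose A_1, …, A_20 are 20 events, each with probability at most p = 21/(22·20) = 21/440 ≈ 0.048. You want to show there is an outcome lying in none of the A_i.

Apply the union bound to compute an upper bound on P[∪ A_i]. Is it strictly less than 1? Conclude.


Union bound: P[∪_{i=1}^{20} A_i] ≤ Σ_i P[A_i] ≤ 20·p = 20·(21/440) = 21/22.
Numerically: 21/22 ≈ 0.955.
Is 21/22 < 1? YES.
Since P[∪ A_i] ≤ 21/22 < 1, the complement has P[∩ A_i^c] ≥ 1 − 21/22 = 1/22 > 0, so some outcome avoids every A_i.

20·p = 21/22 ≈ 0.955; existence CERTIFIED by the union bound.


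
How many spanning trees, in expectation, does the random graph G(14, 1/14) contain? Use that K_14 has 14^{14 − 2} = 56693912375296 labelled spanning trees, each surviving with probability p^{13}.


K_14 has 14^{14 − 2} = 56693912375296 labelled spanning trees.
For each such spanning tree H, let X_H = 1 if all 13 edges of H are present in G. Then P[X_H = 1] = p^{13} = (1/14)^{13} = 1/793714773254144.
By linearity of expectation: E[X] = Σ_H E[X_H] = 56693912375296 · p^{13} = 56693912375296 · 1/793714773254144 = 1/14.
Numerically: E[X] ≈ 0.0714.

E[X] = 56693912375296 · (1/14)^{13} = 1/14 ≈ 0.0714.


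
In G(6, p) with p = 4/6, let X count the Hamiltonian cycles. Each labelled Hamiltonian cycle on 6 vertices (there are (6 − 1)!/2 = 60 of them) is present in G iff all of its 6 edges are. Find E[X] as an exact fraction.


K_6 has (6 − 1)!/2 = 60 labelled Hamiltonian cycles.
For each such Hamiltonian cycle H, let X_H = 1 if all 6 edges of H are present in G. Then P[X_H = 1] = p^{6} = (2/3)^{6} = 64/729.
By linearity of expectation: E[X] = Σ_H E[X_H] = 60 · p^{6} = 60 · 64/729 = 1280/243.
Numerically: E[X] ≈ 5.267.

E[X] = 60 · (2/3)^{6} = 1280/243 ≈ 5.267.


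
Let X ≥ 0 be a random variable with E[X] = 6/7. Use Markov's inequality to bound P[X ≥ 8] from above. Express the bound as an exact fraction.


μ = E[X] = 6/7, a = 8.
Markov: P[X ≥ 8] ≤ μ/a = (6/7)/8 = 3/28.
Numerically: ≈ 0.107143.
(Since a = 8 > μ = 0.857143, the bound 3/28 is < 1 and informative.)

P[X ≥ 8] ≤ 3/28 ≈ 0.107143.


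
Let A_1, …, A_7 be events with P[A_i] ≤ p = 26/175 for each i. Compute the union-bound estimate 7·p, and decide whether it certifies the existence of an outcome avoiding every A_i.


Union bound: P[∪_{i=1}^{7} A_i] ≤ Σ_i P[A_i] ≤ 7·p = 7·(26/175) = 26/25.
Numerically: 26/25 ≈ 1.040000.
Is 26/25 < 1? NO.
Since the bound 26/25 is ≥ 1, the union bound is uninformative here; it does NOT by itself certify existence.

7·p = 26/25 ≈ 1.040000; existence NOT certified by the union bound.


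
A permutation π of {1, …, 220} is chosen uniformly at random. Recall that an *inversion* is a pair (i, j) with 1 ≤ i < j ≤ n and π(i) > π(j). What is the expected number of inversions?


Write X = Σ X_I over the C(220, 2) = 24090 pairs i < j, with X_I the indicator of one inversion.
There are 24090 indicators.
For each fixed pair i < j, the values π(i) and π(j) are two distinct elements of {1, …, 220} in uniformly random order; by symmetry P[π(i) > π(j)] = 1/2.
By linearity: E[X] = 24090 · (1/2) = C(220, 2) · (1/2) = 24090/2 = 12045 ≈ 12045.0000.

E[X] = 12045 = 12045.0000.


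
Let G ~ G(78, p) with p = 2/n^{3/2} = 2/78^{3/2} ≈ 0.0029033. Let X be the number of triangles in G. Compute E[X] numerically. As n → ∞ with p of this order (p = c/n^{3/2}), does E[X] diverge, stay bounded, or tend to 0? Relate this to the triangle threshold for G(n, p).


Number of potential triangles: C(78, 3) = 76076.
Each occurs with probability p³ ≈ (0.0029033)³ ≈ 2.4471708e-08.
By linearity: E[X] = C(78, 3)·p³ ≈ 76076 · 2.4471708e-08 ≈ 0.00186.
Since α = 3/2 > 1, p = c/n^{3/2} = o(1/n) is below the triangle threshold p ~ 1/n. Asymptotically E[X] ~ (c³/6)·n^{3(1−α)} = (2³/6)·n^{-1.5} → 0, so by Markov's inequality G has no triangles w.h.p.

E[X] ≈ 0.00186; in regime p = Θ(1/n^{3/2}) E[X] tends to 0 (below the triangle threshold p ~ 1/n).


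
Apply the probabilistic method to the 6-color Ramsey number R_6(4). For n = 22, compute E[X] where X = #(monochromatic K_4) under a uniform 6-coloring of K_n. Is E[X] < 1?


E[X] = C(22, 4) · 6^{1 − 6} = 7315 · 6^{−5} = 7315/7776.
As a reduced fraction: E[X] = 7315/7776 ≈ 0.9407.
Is E[X] < 1? YES.
Since E[X] < 1, there exists a 6-coloring of K_{22} with no monochromatic K_4; hence R_6(4) > 22.

E[X] = 7315/7776 ≈ 0.9407; E[X] < 1, so R_6(4) > 22.


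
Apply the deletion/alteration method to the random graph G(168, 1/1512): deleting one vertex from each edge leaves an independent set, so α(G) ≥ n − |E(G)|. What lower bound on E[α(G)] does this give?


E[|E(G)|] = C(168, 2)·p = 14028 · (1/1512) = 167/18.
E[α(G)] ≥ n − E[|E(G)|] = 168 − 167/18 = 2857/18.
Numerically: ≈ 158.722222.
(This is only a lower bound; the true E[α(G)] may be larger.)

E[α(G)] ≥ 2857/18 ≈ 158.722222.


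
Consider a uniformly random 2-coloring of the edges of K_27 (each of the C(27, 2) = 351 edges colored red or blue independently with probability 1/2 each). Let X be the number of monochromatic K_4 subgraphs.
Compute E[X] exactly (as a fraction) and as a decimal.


Let X = Σ_S X_S over the C(27, 4) = 17550 subsets S of size 4, where X_S = 1 if the K_4 on S is monochromatic.
For a fixed S, the K_4 on S has C(4, 2) = 6 edges. P[all 6 edges red] = (1/2)^6, and likewise for blue, so P[monochromatic] = 2·(1/2)^6 = 2^{1 − 6} = 1/32.
By linearity of expectation: E[X] = C(27, 4) · 2^{1 − 6} = 17550 · 1/32 = 8775/16.
Numerically: E[X] ≈ 548.4375.

E[X] = C(27,4)·2^(1−C(4,2)) = 8775/16 ≈ 548.4375.


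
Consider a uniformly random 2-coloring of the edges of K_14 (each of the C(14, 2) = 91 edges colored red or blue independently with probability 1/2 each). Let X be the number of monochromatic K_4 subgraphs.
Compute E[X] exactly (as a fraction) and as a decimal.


Let X = Σ_S X_S over the C(14, 4) = 1001 subsets S of size 4, where X_S = 1 if the K_4 on S is monochromatic.
For a fixed S, the K_4 on S has C(4, 2) = 6 edges. P[all 6 edges red] = (1/2)^6, and likewise for blue, so P[monochromatic] = 2·(1/2)^6 = 2^{1 − 6} = 1/32.
By linearity of expectation: E[X] = C(14, 4) · 2^{1 − 6} = 1001 · 1/32 = 1001/32.
Numerically: E[X] ≈ 31.28125.

E[X] = C(14,4)·2^(1−C(4,2)) = 1001/32 ≈ 31.28125.


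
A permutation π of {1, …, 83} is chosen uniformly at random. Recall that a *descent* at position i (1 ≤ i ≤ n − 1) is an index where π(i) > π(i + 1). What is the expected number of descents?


Write X = Σ X_I over i = 1, …, 82, with X_I the indicator of one descent.
There are 82 indicators.
For each fixed i, the pair (π(i), π(i+1)) is a uniformly random ordered pair of distinct values from {1, …, 83}; by symmetry P[π(i) > π(i+1)] = 1/2.
By linearity: E[X] = 82 · (1/2) = (83 − 1) · (1/2) = 41 ≈ 41.00000.

E[X] = 41 = 41.00000.


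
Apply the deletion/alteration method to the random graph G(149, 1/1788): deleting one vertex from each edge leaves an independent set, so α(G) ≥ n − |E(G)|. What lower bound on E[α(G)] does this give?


E[|E(G)|] = C(149, 2)·p = 11026 · (1/1788) = 37/6.
E[α(G)] ≥ n − E[|E(G)|] = 149 − 37/6 = 857/6.
Numerically: ≈ 142.8333.
(This is only a lower bound; the true E[α(G)] may be larger.)

E[α(G)] ≥ 857/6 ≈ 142.8333.


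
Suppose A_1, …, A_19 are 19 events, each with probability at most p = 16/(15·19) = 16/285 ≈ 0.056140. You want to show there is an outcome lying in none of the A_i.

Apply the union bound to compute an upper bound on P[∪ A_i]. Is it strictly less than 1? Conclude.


Union bound: P[∪_{i=1}^{19} A_i] ≤ Σ_i P[A_i] ≤ 19·p = 19·(16/285) = 16/15.
Numerically: 16/15 ≈ 1.066667.
Is 16/15 < 1? NO.
Since the bound 16/15 is ≥ 1, the union bound is uninformative here; it does NOT by itself certify existence.

19·p = 16/15 ≈ 1.066667; existence NOT certified by the union bound.


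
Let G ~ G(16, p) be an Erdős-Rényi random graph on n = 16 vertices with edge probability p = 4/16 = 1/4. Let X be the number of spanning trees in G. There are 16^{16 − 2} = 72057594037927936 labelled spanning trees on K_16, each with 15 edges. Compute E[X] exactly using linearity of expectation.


K_16 has 16^{16 − 2} = 72057594037927936 labelled spanning trees.
For each such spanning tree H, let X_H = 1 if all 15 edges of H are present in G. Then P[X_H = 1] = p^{15} = (1/4)^{15} = 1/1073741824.
By linearity: E[X] = Σ_H E[X_H] = 72057594037927936 · p^{15} = 72057594037927936 · 1/1073741824 = 67108864.
Numerically: E[X] ≈ 6.71089e+07.

E[X] = 72057594037927936 · (1/4)^{15} = 67108864 ≈ 6.71089e+07.


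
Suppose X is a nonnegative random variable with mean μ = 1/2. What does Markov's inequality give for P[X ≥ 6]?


μ = E[X] = 1/2, a = 6.
Markov: P[X ≥ 6] ≤ μ/a = (1/2)/6 = 1/12.
Numerically: ≈ 0.0833.
(Since a = 6 > μ = 0.5000, the bound 1/12 is < 1 and informative.)

P[X ≥ 6] ≤ 1/12 ≈ 0.0833.


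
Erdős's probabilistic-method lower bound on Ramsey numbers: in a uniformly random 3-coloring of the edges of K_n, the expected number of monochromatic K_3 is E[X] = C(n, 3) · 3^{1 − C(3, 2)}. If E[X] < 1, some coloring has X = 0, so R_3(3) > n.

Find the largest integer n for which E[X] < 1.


We need C(n, 3) · 3^{1 − 3} < 1, i.e. C(n, 3) < 3^{3 − 1} = 9.
Check values of n near the boundary:
  n = 3: C(3, 3) = 1; 1 < 9? YES
  n = 4: C(4, 3) = 4; 4 < 9? YES
  n = 5: C(5, 3) = 10; 10 < 9? NO
  n = 6: C(6, 3) = 20; 20 < 9? NO
The largest n with C(n, 3) < 9 is n = 4 (where E[X] = 4/9 ≈ 0.44444). Hence R_3(3) > 4, i.e. R_3(3) ≥ 5.

Largest n = 4; hence R_3(3) > 4.


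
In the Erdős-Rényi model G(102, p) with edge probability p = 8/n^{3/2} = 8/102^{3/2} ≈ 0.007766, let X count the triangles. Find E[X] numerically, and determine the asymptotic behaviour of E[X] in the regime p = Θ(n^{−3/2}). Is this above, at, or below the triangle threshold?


Number of potential triangles: C(102, 3) = 171700.
Each occurs with probability p³ ≈ (0.007766)³ ≈ 4.683486e-07.
By linearity: E[X] = C(102, 3)·p³ ≈ 171700 · 4.683486e-07 ≈ 0.0804.
Since α = 3/2 > 1, p = c/n^{3/2} = o(1/n) is below the triangle threshold p ~ 1/n. Asymptotically E[X] ~ (c³/6)·n^{3(1−α)} = (8³/6)·n^{-1.5} → 0, so by Markov's inequality G has no triangles w.h.p.

E[X] ≈ 0.0804; in regime p = Θ(1/n^{3/2}) E[X] tends to 0 (below the triangle threshold p ~ 1/n).


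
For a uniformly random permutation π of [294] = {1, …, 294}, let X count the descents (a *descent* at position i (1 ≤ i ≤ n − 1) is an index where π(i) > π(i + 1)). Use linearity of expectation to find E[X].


Write X = Σ X_I over i = 1, …, 293, with X_I the indicator of one descent.
There are 293 indicators.
For each fixed i, the pair (π(i), π(i+1)) is a uniformly random ordered pair of distinct values from {1, …, 294}; by symmetry P[π(i) > π(i+1)] = 1/2.
By linearity: E[X] = 293 · (1/2) = (294 − 1) · (1/2) = 293/2 ≈ 146.5000.

E[X] = 293/2 = 146.5000.


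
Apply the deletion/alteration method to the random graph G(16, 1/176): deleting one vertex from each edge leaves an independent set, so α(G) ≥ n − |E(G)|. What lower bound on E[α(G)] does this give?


E[|E(G)|] = C(16, 2)·p = 120 · (1/176) = 15/22.
E[α(G)] ≥ n − E[|E(G)|] = 16 − 15/22 = 337/22.
Numerically: ≈ 15.318182.
(This is only a lower bound; the true E[α(G)] may be larger.)

E[α(G)] ≥ 337/22 ≈ 15.318182.


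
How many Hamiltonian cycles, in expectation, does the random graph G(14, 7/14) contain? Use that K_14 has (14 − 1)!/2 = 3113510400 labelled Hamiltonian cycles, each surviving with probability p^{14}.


K_14 has (14 − 1)!/2 = 3113510400 labelled Hamiltonian cycles.
For each such Hamiltonian cycle H, let X_H = 1 if all 14 edges of H are present in G. Then P[X_H = 1] = p^{14} = (1/2)^{14} = 1/16384.
Summing the indicators: E[X] = Σ_H E[X_H] = 3113510400 · p^{14} = 3113510400 · 1/16384 = 6081075/32.
Numerically: E[X] ≈ 1.9e+05.

E[X] = 3113510400 · (1/2)^{14} = 6081075/32 ≈ 1.9e+05.


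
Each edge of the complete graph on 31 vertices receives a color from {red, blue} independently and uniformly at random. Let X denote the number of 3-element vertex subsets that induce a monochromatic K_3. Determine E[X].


Let X = Σ_S X_S over the C(31, 3) = 4495 subsets S of size 3, where X_S = 1 if the K_3 on S is monochromatic.
For a fixed S, the K_3 on S has C(3, 2) = 3 edges. P[all 3 edges red] = (1/2)^3, and likewise for blue, so P[monochromatic] = 2·(1/2)^3 = 2^{1 − 3} = 1/4.
By linearity: E[X] = C(31, 3) · 2^{1 − 3} = 4495 · 1/4 = 4495/4.
Numerically: E[X] ≈ 1123.75000.

E[X] = C(31,3)·2^(1−C(3,2)) = 4495/4 ≈ 1123.75000.


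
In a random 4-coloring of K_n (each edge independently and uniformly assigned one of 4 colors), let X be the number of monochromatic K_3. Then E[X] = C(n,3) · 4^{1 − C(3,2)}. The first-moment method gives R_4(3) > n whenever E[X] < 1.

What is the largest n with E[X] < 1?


We need C(n, 3) · 4^{1 − 3} < 1, i.e. C(n, 3) < 4^{3 − 1} = 16.
Check values of n near the boundary:
  n = 3: C(3, 3) = 1; 1 < 16? YES
  n = 4: C(4, 3) = 4; 4 < 16? YES
  n = 5: C(5, 3) = 10; 10 < 16? YES
  n = 6: C(6, 3) = 20; 20 < 16? NO
  n = 7: C(7, 3) = 35; 35 < 16? NO
  n = 8: C(8, 3) = 56; 56 < 16? NO
The largest n with C(n, 3) < 16 is n = 5 (where E[X] = 5/8 ≈ 0.6250). Hence R_4(3) > 5, i.e. R_4(3) ≥ 6.

Largest n = 5; hence R_4(3) > 5.


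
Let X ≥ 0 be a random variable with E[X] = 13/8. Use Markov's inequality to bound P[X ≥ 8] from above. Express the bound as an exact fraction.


μ = E[X] = 13/8, a = 8.
Markov: P[X ≥ 8] ≤ μ/a = (13/8)/8 = 13/64.
Numerically: ≈ 0.203.
(Since a = 8 > μ = 1.625, the bound 13/64 is < 1 and informative.)

P[X ≥ 8] ≤ 13/64 ≈ 0.203.


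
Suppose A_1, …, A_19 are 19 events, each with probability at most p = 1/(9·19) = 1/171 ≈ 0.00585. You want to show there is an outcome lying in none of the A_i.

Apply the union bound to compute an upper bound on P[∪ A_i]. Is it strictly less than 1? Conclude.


Union bound: P[∪_{i=1}^{19} A_i] ≤ Σ_i P[A_i] ≤ 19·p = 19·(1/171) = 1/9.
Numerically: 1/9 ≈ 0.11111.
Is 1/9 < 1? YES.
Since P[∪ A_i] ≤ 1/9 < 1, the complement has P[∩ A_i^c] ≥ 1 − 1/9 = 8/9 > 0, so some outcome avoids every A_i.

19·p = 1/9 ≈ 0.11111; existence CERTIFIED by the union bound.


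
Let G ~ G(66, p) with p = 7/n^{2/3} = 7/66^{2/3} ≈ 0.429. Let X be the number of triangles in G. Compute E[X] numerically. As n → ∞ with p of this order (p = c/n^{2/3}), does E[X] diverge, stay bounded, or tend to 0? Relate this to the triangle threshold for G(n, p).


Number of potential triangles: C(66, 3) = 45760.
Each occurs with probability p³ ≈ (0.429)³ ≈ 7.87420e-02.
By linearity: E[X] = C(66, 3)·p³ ≈ 45760 · 7.87420e-02 ≈ 3603.232.
Since α = 2/3 < 1, p = c/n^{2/3} ≫ 1/n is above the triangle threshold p ~ 1/n. Asymptotically E[X] ~ (c³/6)·n^{3(1−α)} = (7³/6)·n^{1} → ∞; triangles are abundant w.h.p.

E[X] ≈ 3603.232; in regime p = Θ(1/n^{2/3}) E[X] diverges (above the triangle threshold p ~ 1/n).


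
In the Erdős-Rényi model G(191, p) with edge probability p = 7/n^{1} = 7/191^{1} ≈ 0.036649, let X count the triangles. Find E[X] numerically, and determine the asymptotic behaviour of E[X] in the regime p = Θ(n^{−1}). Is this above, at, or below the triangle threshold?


Number of potential triangles: C(191, 3) = 1143135.
Each occurs with probability p³ ≈ (0.036649)³ ≈ 4.9225940e-05.
By linearity: E[X] = C(191, 3)·p³ ≈ 1143135 · 4.9225940e-05 ≈ 56.27189.
Here α = 1, so p = 7/n is exactly at the triangle threshold p ~ 1/n. Asymptotically E[X] → c³/6 = 7³/6 = 343/6 ≈ 57.16667, a bounded constant. In this regime the triangle count is asymptotically Poisson(c³/6).

E[X] ≈ 56.27189; in regime p = Θ(1/n^{1}) E[X] stays bounded (at the triangle threshold p ~ 1/n).


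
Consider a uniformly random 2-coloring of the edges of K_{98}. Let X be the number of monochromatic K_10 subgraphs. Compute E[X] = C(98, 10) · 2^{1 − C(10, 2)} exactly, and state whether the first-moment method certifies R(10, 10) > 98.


E[X] = C(98, 10) · 2^{1 − 45} = 14005614014756 · 2^{−44} = 14005614014756/17592186044416.
As a reduced fraction: E[X] = 3501403503689/4398046511104 ≈ 0.7961270.
Is E[X] < 1? YES.
Since E[X] < 1, there exists a 2-coloring of K_{98} with no monochromatic K_10; hence R(10, 10) > 98.

E[X] = 3501403503689/4398046511104 ≈ 0.7961270; E[X] < 1, so R(10, 10) > 98.


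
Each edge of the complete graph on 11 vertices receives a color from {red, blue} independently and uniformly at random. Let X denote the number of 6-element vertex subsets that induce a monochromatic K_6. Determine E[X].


Let X = Σ_S X_S over the C(11, 6) = 462 subsets S of size 6, where X_S = 1 if the K_6 on S is monochromatic.
For a fixed S, the K_6 on S has C(6, 2) = 15 edges. P[all 15 edges red] = (1/2)^15, and likewise for blue, so P[monochromatic] = 2·(1/2)^15 = 2^{1 − 15} = 1/16384.
Summing: E[X] = C(11, 6) · 2^{1 − 15} = 462 · 1/16384 = 231/8192.
Numerically: E[X] ≈ 0.02820.

E[X] = C(11,6)·2^(1−C(6,2)) = 231/8192 ≈ 0.02820.


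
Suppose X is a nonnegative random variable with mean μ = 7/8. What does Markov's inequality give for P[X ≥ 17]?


μ = E[X] = 7/8, a = 17.
Markov: P[X ≥ 17] ≤ μ/a = (7/8)/17 = 7/136.
Numerically: ≈ 0.051.
(Since a = 17 > μ = 0.875, the bound 7/136 is < 1 and informative.)

P[X ≥ 17] ≤ 7/136 ≈ 0.051.


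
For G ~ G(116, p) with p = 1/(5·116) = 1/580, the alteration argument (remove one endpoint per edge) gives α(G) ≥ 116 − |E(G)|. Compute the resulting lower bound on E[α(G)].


E[|E(G)|] = C(116, 2)·p = 6670 · (1/580) = 23/2.
E[α(G)] ≥ n − E[|E(G)|] = 116 − 23/2 = 209/2.
Numerically: ≈ 104.5000.
(This is only a lower bound; the true E[α(G)] may be larger.)

E[α(G)] ≥ 209/2 ≈ 104.5000.


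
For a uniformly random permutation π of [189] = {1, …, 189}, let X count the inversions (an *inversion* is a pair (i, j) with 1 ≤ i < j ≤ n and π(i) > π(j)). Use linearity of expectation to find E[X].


Write X = Σ X_I over the C(189, 2) = 17766 pairs i < j, with X_I the indicator of one inversion.
There are 17766 indicators.
For each fixed pair i < j, the values π(i) and π(j) are two distinct elements of {1, …, 189} in uniformly random order; by symmetry P[π(i) > π(j)] = 1/2.
By linearity: E[X] = 17766 · (1/2) = C(189, 2) · (1/2) = 17766/2 = 8883 ≈ 8883.000.

E[X] = 8883 = 8883.000.


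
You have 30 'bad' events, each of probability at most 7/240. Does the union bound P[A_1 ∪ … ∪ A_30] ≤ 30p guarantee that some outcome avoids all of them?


Union bound: P[∪_{i=1}^{30} A_i] ≤ Σ_i P[A_i] ≤ 30·p = 30·(7/240) = 7/8.
Numerically: 7/8 ≈ 0.8750.
Is 7/8 < 1? YES.
Since P[∪ A_i] ≤ 7/8 < 1, the complement has P[∩ A_i^c] ≥ 1 − 7/8 = 1/8 > 0, so some outcome avoids every A_i.

30·p = 7/8 ≈ 0.8750; existence CERTIFIED by the union bound.


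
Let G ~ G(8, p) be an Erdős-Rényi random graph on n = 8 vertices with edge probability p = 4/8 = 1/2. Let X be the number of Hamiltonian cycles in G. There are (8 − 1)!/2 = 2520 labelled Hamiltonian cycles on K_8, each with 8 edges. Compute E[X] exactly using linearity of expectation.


K_8 has (8 − 1)!/2 = 2520 labelled Hamiltonian cycles.
For each such Hamiltonian cycle H, let X_H = 1 if all 8 edges of H are present in G. Then P[X_H = 1] = p^{8} = (1/2)^{8} = 1/256.
Summing the indicators: E[X] = Σ_H E[X_H] = 2520 · p^{8} = 2520 · 1/256 = 315/32.
Numerically: E[X] ≈ 9.844.

E[X] = 2520 · (1/2)^{8} = 315/32 ≈ 9.844.


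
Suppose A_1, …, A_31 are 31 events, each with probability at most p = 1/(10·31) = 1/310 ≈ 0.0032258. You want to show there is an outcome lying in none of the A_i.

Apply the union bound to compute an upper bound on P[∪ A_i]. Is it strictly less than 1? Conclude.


Union bound: P[∪_{i=1}^{31} A_i] ≤ Σ_i P[A_i] ≤ 31·p = 31·(1/310) = 1/10.
Numerically: 1/10 ≈ 0.1000000.
Is 1/10 < 1? YES.
Since P[∪ A_i] ≤ 1/10 < 1, the complement has P[∩ A_i^c] ≥ 1 − 1/10 = 9/10 > 0, so some outcome avoids every A_i.

31·p = 1/10 ≈ 0.1000000; existence CERTIFIED by the union bound.


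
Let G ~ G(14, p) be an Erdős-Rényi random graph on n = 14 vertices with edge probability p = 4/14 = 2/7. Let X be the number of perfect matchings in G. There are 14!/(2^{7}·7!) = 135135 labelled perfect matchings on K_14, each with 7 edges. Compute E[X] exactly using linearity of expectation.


K_14 has 14!/(2^{7}·7!) = 135135 labelled perfect matchings.
For each such perfect matching H, let X_H = 1 if all 7 edges of H are present in G. Then P[X_H = 1] = p^{7} = (2/7)^{7} = 128/823543.
By linearity of expectation: E[X] = Σ_H E[X_H] = 135135 · p^{7} = 135135 · 128/823543 = 2471040/117649.
Numerically: E[X] ≈ 21.003.

E[X] = 135135 · (2/7)^{7} = 2471040/117649 ≈ 21.003.


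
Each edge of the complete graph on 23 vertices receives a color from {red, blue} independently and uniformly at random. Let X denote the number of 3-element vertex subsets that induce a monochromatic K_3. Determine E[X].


Let X = Σ_S X_S over the C(23, 3) = 1771 subsets S of size 3, where X_S = 1 if the K_3 on S is monochromatic.
For a fixed S, the K_3 on S has C(3, 2) = 3 edges. P[all 3 edges red] = (1/2)^3, and likewise for blue, so P[monochromatic] = 2·(1/2)^3 = 2^{1 − 3} = 1/4.
By linearity: E[X] = C(23, 3) · 2^{1 − 3} = 1771 · 1/4 = 1771/4.
Numerically: E[X] ≈ 442.75000.

E[X] = C(23,3)·2^(1−C(3,2)) = 1771/4 ≈ 442.75000.


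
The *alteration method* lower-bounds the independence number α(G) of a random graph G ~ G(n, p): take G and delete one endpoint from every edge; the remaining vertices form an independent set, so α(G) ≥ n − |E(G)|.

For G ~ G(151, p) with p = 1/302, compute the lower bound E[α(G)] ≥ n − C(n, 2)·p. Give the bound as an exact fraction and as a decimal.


E[|E(G)|] = C(151, 2)·p = 11325 · (1/302) = 75/2.
E[α(G)] ≥ n − E[|E(G)|] = 151 − 75/2 = 227/2.
Numerically: ≈ 113.5000.
(This is only a lower bound; the true E[α(G)] may be larger.)

E[α(G)] ≥ 227/2 ≈ 113.5000.


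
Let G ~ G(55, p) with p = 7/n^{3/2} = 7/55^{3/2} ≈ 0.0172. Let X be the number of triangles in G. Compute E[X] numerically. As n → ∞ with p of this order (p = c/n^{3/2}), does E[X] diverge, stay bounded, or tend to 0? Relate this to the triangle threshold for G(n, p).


Number of potential triangles: C(55, 3) = 26235.
Each occurs with probability p³ ≈ (0.0172)³ ≈ 5.05431e-06.
By linearity: E[X] = C(55, 3)·p³ ≈ 26235 · 5.05431e-06 ≈ 0.133.
Since α = 3/2 > 1, p = c/n^{3/2} = o(1/n) is below the triangle threshold p ~ 1/n. Asymptotically E[X] ~ (c³/6)·n^{3(1−α)} = (7³/6)·n^{-1.5} → 0, so by Markov's inequality G has no triangles w.h.p.

E[X] ≈ 0.133; in regime p = Θ(1/n^{3/2}) E[X] tends to 0 (below the triangle threshold p ~ 1/n).


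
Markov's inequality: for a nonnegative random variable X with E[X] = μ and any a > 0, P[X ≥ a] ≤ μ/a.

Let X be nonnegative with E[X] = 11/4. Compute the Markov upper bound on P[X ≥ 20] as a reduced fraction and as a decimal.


μ = E[X] = 11/4, a = 20.
Markov: P[X ≥ 20] ≤ μ/a = (11/4)/20 = 11/80.
Numerically: ≈ 0.13750.
(Since a = 20 > μ = 2.75000, the bound 11/80 is < 1 and informative.)

P[X ≥ 20] ≤ 11/80 ≈ 0.13750.


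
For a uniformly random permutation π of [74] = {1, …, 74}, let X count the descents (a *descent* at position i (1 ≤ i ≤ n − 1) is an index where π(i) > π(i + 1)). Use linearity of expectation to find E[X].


Write X = Σ X_I over i = 1, …, 73, with X_I the indicator of one descent.
There are 73 indicators.
For each fixed i, the pair (π(i), π(i+1)) is a uniformly random ordered pair of distinct values from {1, …, 74}; by symmetry P[π(i) > π(i+1)] = 1/2.
By linearity: E[X] = 73 · (1/2) = (74 − 1) · (1/2) = 73/2 ≈ 36.500.

E[X] = 73/2 = 36.500.


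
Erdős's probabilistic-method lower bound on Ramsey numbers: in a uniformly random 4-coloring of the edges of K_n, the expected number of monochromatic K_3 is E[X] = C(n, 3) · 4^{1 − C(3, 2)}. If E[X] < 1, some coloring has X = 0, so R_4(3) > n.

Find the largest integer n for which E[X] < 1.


We need C(n, 3) · 4^{1 − 3} < 1, i.e. C(n, 3) < 4^{3 − 1} = 16.
Check values of n near the boundary:
  n = 4: C(4, 3) = 4; 4 < 16? YES
  n = 5: C(5, 3) = 10; 10 < 16? YES
  n = 6: C(6, 3) = 20; 20 < 16? NO
  n = 7: C(7, 3) = 35; 35 < 16? NO
The largest n with C(n, 3) < 16 is n = 5 (where E[X] = 5/8 ≈ 0.625). Hence R_4(3) > 5, i.e. R_4(3) ≥ 6.

Largest n = 5; hence R_4(3) > 5.


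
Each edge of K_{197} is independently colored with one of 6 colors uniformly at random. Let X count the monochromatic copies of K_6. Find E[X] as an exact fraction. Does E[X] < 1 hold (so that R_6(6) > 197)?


E[X] = C(197, 6) · 6^{1 − 15} = 75176946208 · 6^{−14} = 75176946208/78364164096.
As a reduced fraction: E[X] = 2349279569/2448880128 ≈ 0.9593.
Is E[X] < 1? YES.
Since E[X] < 1, there exists a 6-coloring of K_{197} with no monochromatic K_6; hence R_6(6) > 197.

E[X] = 2349279569/2448880128 ≈ 0.9593; E[X] < 1, so R_6(6) > 197.


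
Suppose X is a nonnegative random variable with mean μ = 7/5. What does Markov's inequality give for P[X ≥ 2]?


μ = E[X] = 7/5, a = 2.
Markov: P[X ≥ 2] ≤ μ/a = (7/5)/2 = 7/10.
Numerically: ≈ 0.70000.
(Since a = 2 > μ = 1.40000, the bound 7/10 is < 1 and informative.)

P[X ≥ 2] ≤ 7/10 ≈ 0.70000.


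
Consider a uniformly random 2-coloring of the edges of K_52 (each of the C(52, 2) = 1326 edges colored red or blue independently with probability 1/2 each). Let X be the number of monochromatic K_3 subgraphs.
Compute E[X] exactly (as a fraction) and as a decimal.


Let X = Σ_S X_S over the C(52, 3) = 22100 subsets S of size 3, where X_S = 1 if the K_3 on S is monochromatic.
For a fixed S, the K_3 on S has C(3, 2) = 3 edges. P[all 3 edges red] = (1/2)^3, and likewise for blue, so P[monochromatic] = 2·(1/2)^3 = 2^{1 − 3} = 1/4.
Summing: E[X] = C(52, 3) · 2^{1 − 3} = 22100 · 1/4 = 5525.
Numerically: E[X] ≈ 5525.0000.

E[X] = C(52,3)·2^(1−C(3,2)) = 5525 ≈ 5525.0000.


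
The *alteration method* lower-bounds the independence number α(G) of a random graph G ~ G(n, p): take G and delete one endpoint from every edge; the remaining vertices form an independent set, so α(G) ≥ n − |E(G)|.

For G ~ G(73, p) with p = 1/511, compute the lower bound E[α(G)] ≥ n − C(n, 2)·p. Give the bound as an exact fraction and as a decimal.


E[|E(G)|] = C(73, 2)·p = 2628 · (1/511) = 36/7.
E[α(G)] ≥ n − E[|E(G)|] = 73 − 36/7 = 475/7.
Numerically: ≈ 67.8571.
(This is only a lower bound; the true E[α(G)] may be larger.)

E[α(G)] ≥ 475/7 ≈ 67.8571.


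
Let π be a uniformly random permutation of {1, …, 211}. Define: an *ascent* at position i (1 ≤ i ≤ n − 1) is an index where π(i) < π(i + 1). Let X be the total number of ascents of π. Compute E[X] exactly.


Write X = Σ X_I over i = 1, …, 210, with X_I the indicator of one ascent.
There are 210 indicators.
For each fixed i, the pair (π(i), π(i+1)) is a uniformly random ordered pair of distinct values from {1, …, 211}; by symmetry P[π(i) < π(i+1)] = 1/2.
By linearity: E[X] = 210 · (1/2) = (211 − 1) · (1/2) = 105 ≈ 105.000.

E[X] = 105 = 105.000.


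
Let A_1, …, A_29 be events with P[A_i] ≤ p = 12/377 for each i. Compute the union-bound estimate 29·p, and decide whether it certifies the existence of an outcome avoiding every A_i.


Union bound: P[∪_{i=1}^{29} A_i] ≤ Σ_i P[A_i] ≤ 29·p = 29·(12/377) = 12/13.
Numerically: 12/13 ≈ 0.923.
Is 12/13 < 1? YES.
Since P[∪ A_i] ≤ 12/13 < 1, the complement has P[∩ A_i^c] ≥ 1 − 12/13 = 1/13 > 0, so some outcome avoids every A_i.

29·p = 12/13 ≈ 0.923; existence CERTIFIED by the union bound.


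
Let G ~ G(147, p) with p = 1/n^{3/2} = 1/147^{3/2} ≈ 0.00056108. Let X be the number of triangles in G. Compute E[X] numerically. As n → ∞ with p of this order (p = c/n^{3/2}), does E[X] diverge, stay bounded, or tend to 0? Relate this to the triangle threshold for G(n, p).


Number of potential triangles: C(147, 3) = 518665.
Each occurs with probability p³ ≈ (0.00056108)³ ≈ 1.7663306e-10.
By linearity: E[X] = C(147, 3)·p³ ≈ 518665 · 1.7663306e-10 ≈ 0.00009.
Since α = 3/2 > 1, p = c/n^{3/2} = o(1/n) is below the triangle threshold p ~ 1/n. Asymptotically E[X] ~ (c³/6)·n^{3(1−α)} = (1³/6)·n^{-1.5} → 0, so by Markov's inequality G has no triangles w.h.p.

E[X] ≈ 0.00009; in regime p = Θ(1/n^{3/2}) E[X] tends to 0 (below the triangle threshold p ~ 1/n).


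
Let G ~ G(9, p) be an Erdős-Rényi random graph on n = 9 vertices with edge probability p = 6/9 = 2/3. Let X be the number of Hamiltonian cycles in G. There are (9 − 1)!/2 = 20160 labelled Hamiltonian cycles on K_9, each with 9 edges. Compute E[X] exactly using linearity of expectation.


K_9 has (9 − 1)!/2 = 20160 labelled Hamiltonian cycles.
For each such Hamiltonian cycle H, let X_H = 1 if all 9 edges of H are present in G. Then P[X_H = 1] = p^{9} = (2/3)^{9} = 512/19683.
By linearity of expectation: E[X] = Σ_H E[X_H] = 20160 · p^{9} = 20160 · 512/19683 = 1146880/2187.
Numerically: E[X] ≈ 524.408.

E[X] = 20160 · (2/3)^{9} = 1146880/2187 ≈ 524.408.


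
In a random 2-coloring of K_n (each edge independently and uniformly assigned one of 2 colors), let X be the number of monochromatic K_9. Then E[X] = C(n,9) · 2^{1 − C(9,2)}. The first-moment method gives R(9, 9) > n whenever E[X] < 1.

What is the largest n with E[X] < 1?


We need C(n, 9) · 2^{1 − 36} < 1, i.e. C(n, 9) < 2^{36 − 1} = 34359738368.
Check values of n near the boundary:
  n = 60: C(60, 9) = 14783142660; 14783142660 < 34359738368? YES
  n = 61: C(61, 9) = 17341763505; 17341763505 < 34359738368? YES
  n = 62: C(62, 9) = 20286591270; 20286591270 < 34359738368? YES
  n = 63: C(63, 9) = 23667689815; 23667689815 < 34359738368? YES
  n = 64: C(64, 9) = 27540584512; 27540584512 < 34359738368? YES
  n = 65: C(65, 9) = 31966749880; 31966749880 < 34359738368? YES
  n = 66: C(66, 9) = 37014131440; 37014131440 < 34359738368? NO
  n = 67: C(67, 9) = 42757703560; 42757703560 < 34359738368? NO
  n = 68: C(68, 9) = 49280065120; 49280065120 < 34359738368? NO
The largest n with C(n, 9) < 34359738368 is n = 65 (where E[X] = 3995843735/4294967296 ≈ 0.93035). Hence R(9, 9) > 65, i.e. R(9, 9) ≥ 66.

Largest n = 65; hence R(9, 9) > 65.


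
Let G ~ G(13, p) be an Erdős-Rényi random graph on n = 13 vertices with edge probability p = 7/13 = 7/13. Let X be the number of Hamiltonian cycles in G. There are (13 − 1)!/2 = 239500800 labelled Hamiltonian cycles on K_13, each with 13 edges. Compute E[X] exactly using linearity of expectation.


K_13 has (13 − 1)!/2 = 239500800 labelled Hamiltonian cycles.
For each such Hamiltonian cycle H, let X_H = 1 if all 13 edges of H are present in G. Then P[X_H = 1] = p^{13} = (7/13)^{13} = 96889010407/302875106592253.
By linearity of expectation: E[X] = Σ_H E[X_H] = 239500800 · p^{13} = 239500800 · 96889010407/302875106592253 = 23204995503684825600/302875106592253.
Numerically: E[X] ≈ 7.66e+04.

E[X] = 239500800 · (7/13)^{13} = 23204995503684825600/302875106592253 ≈ 7.66e+04.


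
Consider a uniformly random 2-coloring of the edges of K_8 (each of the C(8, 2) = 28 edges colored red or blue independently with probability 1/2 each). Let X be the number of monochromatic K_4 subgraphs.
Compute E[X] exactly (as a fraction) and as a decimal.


Let X = Σ_S X_S over the C(8, 4) = 70 subsets S of size 4, where X_S = 1 if the K_4 on S is monochromatic.
For a fixed S, the K_4 on S has C(4, 2) = 6 edges. P[all 6 edges red] = (1/2)^6, and likewise for blue, so P[monochromatic] = 2·(1/2)^6 = 2^{1 − 6} = 1/32.
By linearity of expectation: E[X] = C(8, 4) · 2^{1 − 6} = 70 · 1/32 = 35/16.
Numerically: E[X] ≈ 2.1875.

E[X] = C(8,4)·2^(1−C(4,2)) = 35/16 ≈ 2.1875.


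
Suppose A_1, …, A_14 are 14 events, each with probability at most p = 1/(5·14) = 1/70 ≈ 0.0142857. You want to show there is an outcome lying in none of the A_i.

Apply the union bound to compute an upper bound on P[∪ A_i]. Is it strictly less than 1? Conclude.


Union bound: P[∪_{i=1}^{14} A_i] ≤ Σ_i P[A_i] ≤ 14·p = 14·(1/70) = 1/5.
Numerically: 1/5 ≈ 0.2000000.
Is 1/5 < 1? YES.
Since P[∪ A_i] ≤ 1/5 < 1, the complement has P[∩ A_i^c] ≥ 1 − 1/5 = 4/5 > 0, so some outcome avoids every A_i.

14·p = 1/5 ≈ 0.2000000; existence CERTIFIED by the union bound.


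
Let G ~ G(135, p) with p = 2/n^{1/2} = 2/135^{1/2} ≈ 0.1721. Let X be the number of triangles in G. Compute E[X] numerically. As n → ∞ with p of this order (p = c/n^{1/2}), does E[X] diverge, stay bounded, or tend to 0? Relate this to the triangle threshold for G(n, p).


Number of potential triangles: C(135, 3) = 400995.
Each occurs with probability p³ ≈ (0.1721)³ ≈ 5.100225e-03.
By linearity: E[X] = C(135, 3)·p³ ≈ 400995 · 5.100225e-03 ≈ 2045.1647.
Since α = 1/2 < 1, p = c/n^{1/2} ≫ 1/n is above the triangle threshold p ~ 1/n. Asymptotically E[X] ~ (c³/6)·n^{3(1−α)} = (2³/6)·n^{1.5} → ∞; triangles are abundant w.h.p.

E[X] ≈ 2045.1647; in regime p = Θ(1/n^{1/2}) E[X] diverges (above the triangle threshold p ~ 1/n).


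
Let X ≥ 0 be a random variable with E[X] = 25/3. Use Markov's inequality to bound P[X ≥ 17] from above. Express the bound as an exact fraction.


μ = E[X] = 25/3, a = 17.
Markov: P[X ≥ 17] ≤ μ/a = (25/3)/17 = 25/51.
Numerically: ≈ 0.49020.
(Since a = 17 > μ = 8.33333, the bound 25/51 is < 1 and informative.)

P[X ≥ 17] ≤ 25/51 ≈ 0.49020.


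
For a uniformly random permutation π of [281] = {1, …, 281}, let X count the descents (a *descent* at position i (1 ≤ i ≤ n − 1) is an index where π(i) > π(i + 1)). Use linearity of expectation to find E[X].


Write X = Σ X_I over i = 1, …, 280, with X_I the indicator of one descent.
There are 280 indicators.
For each fixed i, the pair (π(i), π(i+1)) is a uniformly random ordered pair of distinct values from {1, …, 281}; by symmetry P[π(i) > π(i+1)] = 1/2.
By linearity: E[X] = 280 · (1/2) = (281 − 1) · (1/2) = 140 ≈ 140.00000.

E[X] = 140 = 140.00000.


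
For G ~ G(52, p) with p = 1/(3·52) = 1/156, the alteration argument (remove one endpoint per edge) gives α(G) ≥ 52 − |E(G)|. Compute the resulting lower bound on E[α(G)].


E[|E(G)|] = C(52, 2)·p = 1326 · (1/156) = 17/2.
E[α(G)] ≥ n − E[|E(G)|] = 52 − 17/2 = 87/2.
Numerically: ≈ 43.50000.
(This is only a lower bound; the true E[α(G)] may be larger.)

E[α(G)] ≥ 87/2 ≈ 43.50000.


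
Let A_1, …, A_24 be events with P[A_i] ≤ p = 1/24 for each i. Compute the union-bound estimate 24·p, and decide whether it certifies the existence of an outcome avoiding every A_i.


Union bound: P[∪_{i=1}^{24} A_i] ≤ Σ_i P[A_i] ≤ 24·p = 24·(1/24) = 1.
Numerically: 1 ≈ 1.0000000.
Is 1 < 1? NO.
Since the bound 1 is ≥ 1, the union bound is uninformative here; it does NOT by itself certify existence.

24·p = 1 ≈ 1.0000000; existence NOT certified by the union bound.


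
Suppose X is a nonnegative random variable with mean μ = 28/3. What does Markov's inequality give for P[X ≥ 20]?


μ = E[X] = 28/3, a = 20.
Markov: P[X ≥ 20] ≤ μ/a = (28/3)/20 = 7/15.
Numerically: ≈ 0.46667.
(Since a = 20 > μ = 9.33333, the bound 7/15 is < 1 and informative.)

P[X ≥ 20] ≤ 7/15 ≈ 0.46667.


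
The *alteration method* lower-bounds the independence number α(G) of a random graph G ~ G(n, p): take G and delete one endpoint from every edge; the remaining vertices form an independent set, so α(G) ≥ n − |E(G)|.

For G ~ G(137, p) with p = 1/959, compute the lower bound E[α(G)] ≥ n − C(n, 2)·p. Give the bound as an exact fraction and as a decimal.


E[|E(G)|] = C(137, 2)·p = 9316 · (1/959) = 68/7.
E[α(G)] ≥ n − E[|E(G)|] = 137 − 68/7 = 891/7.
Numerically: ≈ 127.286.
(This is only a lower bound; the true E[α(G)] may be larger.)

E[α(G)] ≥ 891/7 ≈ 127.286.


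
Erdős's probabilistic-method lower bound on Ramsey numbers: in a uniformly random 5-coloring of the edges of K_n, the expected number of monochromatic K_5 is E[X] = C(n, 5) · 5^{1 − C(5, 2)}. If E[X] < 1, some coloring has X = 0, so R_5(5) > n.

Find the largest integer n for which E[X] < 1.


We need C(n, 5) · 5^{1 − 10} < 1, i.e. C(n, 5) < 5^{10 − 1} = 1953125.
Check values of n near the boundary:
  n = 45: C(45, 5) = 1221759; 1221759 < 1953125? YES
  n = 46: C(46, 5) = 1370754; 1370754 < 1953125? YES
  n = 47: C(47, 5) = 1533939; 1533939 < 1953125? YES
  n = 48: C(48, 5) = 1712304; 1712304 < 1953125? YES
  n = 49: C(49, 5) = 1906884; 1906884 < 1953125? YES
  n = 50: C(50, 5) = 2118760; 2118760 < 1953125? NO
The largest n with C(n, 5) < 1953125 is n = 49 (where E[X] = 1906884/1953125 ≈ 0.976325). Hence R_5(5) > 49, i.e. R_5(5) ≥ 50.

Largest n = 49; hence R_5(5) > 49.


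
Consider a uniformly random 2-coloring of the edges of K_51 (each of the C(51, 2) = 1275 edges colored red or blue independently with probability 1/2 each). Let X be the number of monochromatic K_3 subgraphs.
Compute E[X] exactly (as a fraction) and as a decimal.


Let X = Σ_S X_S over the C(51, 3) = 20825 subsets S of size 3, where X_S = 1 if the K_3 on S is monochromatic.
For a fixed S, the K_3 on S has C(3, 2) = 3 edges. P[all 3 edges red] = (1/2)^3, and likewise for blue, so P[monochromatic] = 2·(1/2)^3 = 2^{1 − 3} = 1/4.
Summing: E[X] = C(51, 3) · 2^{1 − 3} = 20825 · 1/4 = 20825/4.
Numerically: E[X] ≈ 5206.250000.

E[X] = C(51,3)·2^(1−C(3,2)) = 20825/4 ≈ 5206.250000.


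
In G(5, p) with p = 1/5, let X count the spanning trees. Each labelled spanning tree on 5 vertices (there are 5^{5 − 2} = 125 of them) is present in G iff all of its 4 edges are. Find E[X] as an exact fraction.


K_5 has 5^{5 − 2} = 125 labelled spanning trees.
For each such spanning tree H, let X_H = 1 if all 4 edges of H are present in G. Then P[X_H = 1] = p^{4} = (1/5)^{4} = 1/625.
By linearity: E[X] = Σ_H E[X_H] = 125 · p^{4} = 125 · 1/625 = 1/5.
Numerically: E[X] ≈ 0.2.

E[X] = 125 · (1/5)^{4} = 1/5 ≈ 0.2.


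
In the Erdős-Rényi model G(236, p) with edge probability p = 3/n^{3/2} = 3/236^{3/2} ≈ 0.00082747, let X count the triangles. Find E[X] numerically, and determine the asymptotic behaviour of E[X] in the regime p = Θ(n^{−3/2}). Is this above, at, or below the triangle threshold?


Number of potential triangles: C(236, 3) = 2162940.
Each occurs with probability p³ ≈ (0.00082747)³ ≈ 5.6657806e-10.
By linearity: E[X] = C(236, 3)·p³ ≈ 2162940 · 5.6657806e-10 ≈ 0.00123.
Since α = 3/2 > 1, p = c/n^{3/2} = o(1/n) is below the triangle threshold p ~ 1/n. Asymptotically E[X] ~ (c³/6)·n^{3(1−α)} = (3³/6)·n^{-1.5} → 0, so by Markov's inequality G has no triangles w.h.p.

E[X] ≈ 0.00123; in regime p = Θ(1/n^{3/2}) E[X] tends to 0 (below the triangle threshold p ~ 1/n).


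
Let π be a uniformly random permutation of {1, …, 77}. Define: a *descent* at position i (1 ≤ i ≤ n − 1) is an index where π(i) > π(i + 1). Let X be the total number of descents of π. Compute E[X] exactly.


Write X = Σ X_I over i = 1, …, 76, with X_I the indicator of one descent.
There are 76 indicators.
For each fixed i, the pair (π(i), π(i+1)) is a uniformly random ordered pair of distinct values from {1, …, 77}; by symmetry P[π(i) > π(i+1)] = 1/2.
By linearity: E[X] = 76 · (1/2) = (77 − 1) · (1/2) = 38 ≈ 38.000.

E[X] = 38 = 38.000.


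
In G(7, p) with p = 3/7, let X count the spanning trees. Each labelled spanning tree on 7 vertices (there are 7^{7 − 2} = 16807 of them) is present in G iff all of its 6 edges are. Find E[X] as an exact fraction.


K_7 has 7^{7 − 2} = 16807 labelled spanning trees.
For each such spanning tree H, let X_H = 1 if all 6 edges of H are present in G. Then P[X_H = 1] = p^{6} = (3/7)^{6} = 729/117649.
By linearity: E[X] = Σ_H E[X_H] = 16807 · p^{6} = 16807 · 729/117649 = 729/7.
Numerically: E[X] ≈ 104.

E[X] = 16807 · (3/7)^{6} = 729/7 ≈ 104.
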